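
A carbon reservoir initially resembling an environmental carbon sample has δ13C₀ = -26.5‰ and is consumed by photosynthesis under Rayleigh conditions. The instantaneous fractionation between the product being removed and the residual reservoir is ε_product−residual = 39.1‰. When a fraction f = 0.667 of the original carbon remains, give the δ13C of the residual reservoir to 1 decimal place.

Rayleigh residual: δ_res = (δ₀ + 1000)·f^(α−1) − 1000
α = ε/1000 + 1 = 1.03910, so α − 1 = 0.03910
f^(α−1) = 0.667^(0.03910) = 0.984291
δ_res = (-26.5 + 1000) × 0.984291 − 1000 = 958.207 − 1000 = -41.79‰

-41.8‰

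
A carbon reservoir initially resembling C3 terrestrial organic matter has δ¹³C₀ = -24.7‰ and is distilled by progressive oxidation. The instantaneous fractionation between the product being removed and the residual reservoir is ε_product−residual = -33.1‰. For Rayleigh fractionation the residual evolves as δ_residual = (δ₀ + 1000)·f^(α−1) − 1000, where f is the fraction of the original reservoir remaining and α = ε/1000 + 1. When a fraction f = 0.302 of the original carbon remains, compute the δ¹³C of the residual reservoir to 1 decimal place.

Rayleigh residual: δ_res = (δ₀ + 1000)·f^(α−1) − 1000
α = ε/1000 + 1 = 0.96690, so α − 1 = -0.03310
f^(α−1) = 0.302^(-0.03310) = 1.040427
δ_res = (-24.7 + 1000) × 1.040427 − 1000 = 1014.729 − 1000 = 14.73‰

14.7‰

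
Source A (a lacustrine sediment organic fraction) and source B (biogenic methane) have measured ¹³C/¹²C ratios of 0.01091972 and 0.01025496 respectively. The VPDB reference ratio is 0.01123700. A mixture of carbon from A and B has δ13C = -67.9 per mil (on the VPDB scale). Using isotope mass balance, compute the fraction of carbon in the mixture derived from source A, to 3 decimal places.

0.330

δ_A = (0.01091972/0.01123700 − 1)×1000 = (0.971765 − 1)×1000 = -28.235 per mil
δ_B = (0.01025496/0.01123700 − 1)×1000 = (0.912607 − 1)×1000 = -87.393 per mil
f_A = (δ_mix − δ_B)/(δ_A − δ_B) = (-67.9 − (-87.393))/(-28.235 − (-87.393))
f_A = 19.493 / 59.158 = 0.3295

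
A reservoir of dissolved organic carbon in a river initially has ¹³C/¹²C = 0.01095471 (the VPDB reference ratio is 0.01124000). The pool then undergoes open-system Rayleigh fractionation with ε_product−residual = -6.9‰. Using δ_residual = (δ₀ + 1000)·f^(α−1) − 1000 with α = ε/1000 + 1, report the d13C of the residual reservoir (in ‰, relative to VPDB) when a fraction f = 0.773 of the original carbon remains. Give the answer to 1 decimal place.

δ₀ = (0.01095471/0.01124000 − 1)×1000 = (0.974618 − 1)×1000 = -25.382‰
α − 1 = ε/1000 = -0.0069
f^(α−1) = 0.773^(-0.0069) = 1.001778
δ_res = (-25.382 + 1000) × 1.001778 − 1000 = 976.351 − 1000 = -23.65‰

-23.6‰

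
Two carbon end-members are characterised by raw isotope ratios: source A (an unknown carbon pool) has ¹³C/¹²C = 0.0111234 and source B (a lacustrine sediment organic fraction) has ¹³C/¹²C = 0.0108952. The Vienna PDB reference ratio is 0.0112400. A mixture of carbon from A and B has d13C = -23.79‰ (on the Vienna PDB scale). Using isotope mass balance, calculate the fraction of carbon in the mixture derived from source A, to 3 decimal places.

δ_A = (0.0111234/0.0112400 − 1)×1000 = (0.989626 − 1)×1000 = -10.374‰
δ_B = (0.0108952/0.0112400 − 1)×1000 = (0.969324 − 1)×1000 = -30.676‰
f_A = (δ_mix − δ_B)/(δ_A − δ_B) = (-23.79 − (-30.676))/(-10.374 − (-30.676))
f_A = 6.886 / 20.302 = 0.3392

0.339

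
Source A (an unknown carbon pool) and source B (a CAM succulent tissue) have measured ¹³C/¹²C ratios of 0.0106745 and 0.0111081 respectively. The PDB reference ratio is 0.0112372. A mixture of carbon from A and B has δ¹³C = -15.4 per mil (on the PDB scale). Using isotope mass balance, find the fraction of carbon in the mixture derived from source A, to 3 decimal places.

0.101

δ_A = (0.0106745/0.0112372 − 1)×1000 = (0.949925 − 1)×1000 = -50.075 per mil
δ_B = (0.0111081/0.0112372 − 1)×1000 = (0.988511 − 1)×1000 = -11.489 per mil
f_A = (δ_mix − δ_B)/(δ_A − δ_B) = (-15.4 − (-11.489))/(-50.075 − (-11.489))
f_A = -3.911 / -38.586 = 0.1014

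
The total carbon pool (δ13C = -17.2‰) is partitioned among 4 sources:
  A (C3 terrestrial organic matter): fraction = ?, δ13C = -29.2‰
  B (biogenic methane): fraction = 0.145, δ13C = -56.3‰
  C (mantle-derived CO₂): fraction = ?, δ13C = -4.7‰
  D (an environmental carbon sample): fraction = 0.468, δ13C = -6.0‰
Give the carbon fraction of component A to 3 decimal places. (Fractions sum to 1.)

0.180

Let f_A and f_C be the unknown fractions; fractions sum to 1 so f_A + f_C = 0.387.
Mass balance: Σ fᵢ·δᵢ = δ_bulk ⇒ f_A·(-29.2) + f_C·(-4.7) = -17.2 − (-10.971) = -6.229
Substitute f_C = 0.387 − f_A:
f_A·(-29.2 − -4.7) = -6.229 − 0.387×(-4.7) = -4.410
f_A = -4.410 / -24.5 = 0.1800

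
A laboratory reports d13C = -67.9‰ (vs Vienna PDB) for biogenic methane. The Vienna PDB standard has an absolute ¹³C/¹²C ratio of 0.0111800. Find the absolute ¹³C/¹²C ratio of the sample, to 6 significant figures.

0.0104209

R_sample = R_standard × (d13C/1000 + 1)
R_sample = 0.0111800 × (-67.9/1000 + 1) = 0.0111800 × 0.932100
R_sample = 0.0104209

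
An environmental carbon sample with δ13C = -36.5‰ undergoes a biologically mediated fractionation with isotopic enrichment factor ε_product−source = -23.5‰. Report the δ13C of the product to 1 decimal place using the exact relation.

-59.1‰

Exactly, δ_product = (δ_source + 1000)·(ε/1000 + 1) − 1000.
δ_product = (-36.5 + 1000) × (-23.5/1000 + 1) − 1000
δ_product = -59.14‰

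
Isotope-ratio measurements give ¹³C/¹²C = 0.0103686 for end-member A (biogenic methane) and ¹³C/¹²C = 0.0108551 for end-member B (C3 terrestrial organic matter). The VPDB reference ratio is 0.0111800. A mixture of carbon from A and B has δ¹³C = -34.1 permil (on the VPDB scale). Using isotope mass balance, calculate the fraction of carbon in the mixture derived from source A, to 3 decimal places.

0.116

δ_A = (0.0103686/0.0111800 − 1)×1000 = (0.927424 − 1)×1000 = -72.576 permil
δ_B = (0.0108551/0.0111800 − 1)×1000 = (0.970939 − 1)×1000 = -29.061 permil
f_A = (δ_mix − δ_B)/(δ_A − δ_B) = (-34.1 − (-29.061))/(-72.576 − (-29.061))
f_A = -5.039 / -43.515 = 0.1158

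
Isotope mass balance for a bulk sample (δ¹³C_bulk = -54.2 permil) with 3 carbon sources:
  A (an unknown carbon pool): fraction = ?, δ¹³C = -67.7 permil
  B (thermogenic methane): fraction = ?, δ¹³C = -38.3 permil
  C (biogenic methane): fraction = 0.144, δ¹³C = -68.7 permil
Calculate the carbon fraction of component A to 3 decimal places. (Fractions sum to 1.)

Let f_A and f_B be the unknown fractions; fractions sum to 1 so f_A + f_B = 0.856.
Mass balance: Σ fᵢ·δᵢ = δ_bulk ⇒ f_A·(-67.7) + f_B·(-38.3) = -54.2 − (-9.893) = -44.307
Substitute f_B = 0.856 − f_A:
f_A·(-67.7 − -38.3) = -44.307 − 0.856×(-38.3) = -11.522
f_A = -11.522 / -29.4 = 0.3919

0.392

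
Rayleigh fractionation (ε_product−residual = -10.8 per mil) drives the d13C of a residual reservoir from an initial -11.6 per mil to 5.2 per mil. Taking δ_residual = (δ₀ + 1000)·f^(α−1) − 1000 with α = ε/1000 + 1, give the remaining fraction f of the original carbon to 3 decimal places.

0.210

α − 1 = ε/1000 = -0.0108
(δ_res + 1000)/(δ₀ + 1000) = (5.2 + 1000)/(-11.6 + 1000) = 1005.2/988.4 = 1.016997
f = 1.016997^(1/-0.0108) = exp(ln(1.016997)/-0.0108) = exp(0.01685/-0.0108)
f = exp(-1.5606) = 0.2100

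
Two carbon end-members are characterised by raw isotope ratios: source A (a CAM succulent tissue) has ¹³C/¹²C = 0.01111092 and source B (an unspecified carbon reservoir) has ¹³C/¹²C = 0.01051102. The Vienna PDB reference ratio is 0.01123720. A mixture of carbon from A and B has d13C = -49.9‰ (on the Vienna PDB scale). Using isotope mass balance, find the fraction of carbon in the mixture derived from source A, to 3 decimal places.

0.276

δ_A = (0.01111092/0.01123720 − 1)×1000 = (0.988762 − 1)×1000 = -11.238‰
δ_B = (0.01051102/0.01123720 − 1)×1000 = (0.935377 − 1)×1000 = -64.623‰
f_A = (δ_mix − δ_B)/(δ_A − δ_B) = (-49.9 − (-64.623))/(-11.238 − (-64.623))
f_A = 14.723 / 53.385 = 0.2758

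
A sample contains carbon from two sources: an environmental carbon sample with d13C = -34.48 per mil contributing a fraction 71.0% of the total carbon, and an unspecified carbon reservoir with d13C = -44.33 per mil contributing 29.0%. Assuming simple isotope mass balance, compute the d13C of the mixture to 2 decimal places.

δ_mix = f_A·δ_A + f_B·δ_B
δ_mix = 0.710 × (-34.48) + 0.290 × (-44.33)
δ_mix = -24.481 + -12.856 = -37.336 per mil

-37.34 per mil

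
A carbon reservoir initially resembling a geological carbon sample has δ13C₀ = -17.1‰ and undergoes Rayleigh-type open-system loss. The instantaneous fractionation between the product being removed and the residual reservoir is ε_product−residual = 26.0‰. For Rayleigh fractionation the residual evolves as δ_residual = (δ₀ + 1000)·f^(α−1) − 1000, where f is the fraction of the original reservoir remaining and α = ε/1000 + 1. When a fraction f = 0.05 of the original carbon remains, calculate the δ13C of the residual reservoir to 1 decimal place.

Rayleigh residual: δ_res = (δ₀ + 1000)·f^(α−1) − 1000
α = ε/1000 + 1 = 1.02600, so α − 1 = 0.02600
f^(α−1) = 0.05^(0.02600) = 0.925067
δ_res = (-17.1 + 1000) × 0.925067 − 1000 = 909.248 − 1000 = -90.75‰

-90.8‰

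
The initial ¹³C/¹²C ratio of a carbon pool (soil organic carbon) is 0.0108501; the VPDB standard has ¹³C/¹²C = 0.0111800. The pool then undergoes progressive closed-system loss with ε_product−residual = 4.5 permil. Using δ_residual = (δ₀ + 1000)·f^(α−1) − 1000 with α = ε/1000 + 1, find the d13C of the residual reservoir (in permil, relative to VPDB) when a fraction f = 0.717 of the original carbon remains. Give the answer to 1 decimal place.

δ₀ = (0.0108501/0.0111800 − 1)×1000 = (0.970492 − 1)×1000 = -29.508 permil
α − 1 = ε/1000 = 0.0045
f^(α−1) = 0.717^(0.0045) = 0.998504
δ_res = (-29.508 + 1000) × 0.998504 − 1000 = 969.040 − 1000 = -30.96 permil

-31.0 permil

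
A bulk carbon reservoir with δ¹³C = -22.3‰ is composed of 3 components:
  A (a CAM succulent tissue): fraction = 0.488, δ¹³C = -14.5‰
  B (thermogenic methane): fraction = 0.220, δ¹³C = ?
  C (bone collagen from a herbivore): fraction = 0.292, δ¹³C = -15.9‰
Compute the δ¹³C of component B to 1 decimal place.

-48.1‰

Isotope mass balance: δ_bulk = Σ fᵢ·δᵢ.
-22.3 = 0.488×(-14.5) + 0.220×δ_B + 0.292×(-15.9)
0.220·δ_B = -22.3 − (-11.719) = -10.581
δ_B = -10.581 / 0.220 = -48.10‰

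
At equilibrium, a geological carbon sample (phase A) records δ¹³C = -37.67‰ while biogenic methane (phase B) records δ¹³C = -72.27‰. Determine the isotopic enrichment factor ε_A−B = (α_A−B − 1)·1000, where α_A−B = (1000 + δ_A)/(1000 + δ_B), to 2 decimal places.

37.30‰

α_A−B = (1000 + -37.67) / (1000 + -72.27) = 962.33 / 927.73 = 1.037295
ε_A−B = (1.037295 − 1) × 1000 = 37.295‰
(The approximation ε ≈ δ_A − δ_B would give 34.60‰.)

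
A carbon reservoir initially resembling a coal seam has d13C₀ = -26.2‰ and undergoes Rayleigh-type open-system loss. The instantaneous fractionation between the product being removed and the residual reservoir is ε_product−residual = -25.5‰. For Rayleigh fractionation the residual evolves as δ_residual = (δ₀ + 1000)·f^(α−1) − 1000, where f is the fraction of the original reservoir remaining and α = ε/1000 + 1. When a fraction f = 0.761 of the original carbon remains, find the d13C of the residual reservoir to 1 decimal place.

-19.4‰

Rayleigh residual: δ_res = (δ₀ + 1000)·f^(α−1) − 1000
α = ε/1000 + 1 = 0.97450, so α − 1 = -0.02550
f^(α−1) = 0.761^(-0.02550) = 1.006989
δ_res = (-26.2 + 1000) × 1.006989 − 1000 = 980.606 − 1000 = -19.39‰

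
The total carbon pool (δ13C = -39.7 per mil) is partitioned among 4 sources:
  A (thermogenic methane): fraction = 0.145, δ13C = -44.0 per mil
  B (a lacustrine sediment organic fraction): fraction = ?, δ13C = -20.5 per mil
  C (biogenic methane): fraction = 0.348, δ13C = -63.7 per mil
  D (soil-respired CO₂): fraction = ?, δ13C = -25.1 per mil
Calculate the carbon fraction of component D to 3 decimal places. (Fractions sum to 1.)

0.165

Let f_D and f_B be the unknown fractions; fractions sum to 1 so f_D + f_B = 0.507.
Mass balance: Σ fᵢ·δᵢ = δ_bulk ⇒ f_D·(-25.1) + f_B·(-20.5) = -39.7 − (-28.548) = -11.152
Substitute f_B = 0.507 − f_D:
f_D·(-25.1 − -20.5) = -11.152 − 0.507×(-20.5) = -0.759
f_D = -0.759 / -4.6 = 0.1650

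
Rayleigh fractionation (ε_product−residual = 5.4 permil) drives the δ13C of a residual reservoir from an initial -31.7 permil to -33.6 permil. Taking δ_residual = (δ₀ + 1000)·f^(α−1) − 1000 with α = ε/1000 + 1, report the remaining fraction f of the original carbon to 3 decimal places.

0.695

α − 1 = ε/1000 = 0.0054
(δ_res + 1000)/(δ₀ + 1000) = (-33.6 + 1000)/(-31.7 + 1000) = 966.4/968.3 = 0.998038
f = 0.998038^(1/0.0054) = exp(ln(0.998038)/0.0054) = exp(-0.00196/0.0054)
f = exp(-0.3637) = 0.6951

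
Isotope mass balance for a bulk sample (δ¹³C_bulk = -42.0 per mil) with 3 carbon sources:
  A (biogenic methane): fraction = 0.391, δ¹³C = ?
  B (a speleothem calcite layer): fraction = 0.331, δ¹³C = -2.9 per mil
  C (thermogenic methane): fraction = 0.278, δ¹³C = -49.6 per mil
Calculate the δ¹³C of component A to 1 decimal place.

-69.7 per mil

Isotope mass balance: δ_bulk = Σ fᵢ·δᵢ.
-42.0 = 0.391×δ_A + 0.331×(-2.9) + 0.278×(-49.6)
0.391·δ_A = -42.0 − (-14.749) = -27.251
δ_A = -27.251 / 0.391 = -69.70 per mil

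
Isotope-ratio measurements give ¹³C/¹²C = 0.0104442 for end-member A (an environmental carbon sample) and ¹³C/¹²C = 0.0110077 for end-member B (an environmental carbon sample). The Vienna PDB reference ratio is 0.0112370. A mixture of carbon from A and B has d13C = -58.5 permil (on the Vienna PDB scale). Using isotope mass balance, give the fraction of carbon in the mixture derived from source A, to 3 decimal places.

0.760

δ_A = (0.0104442/0.0112370 − 1)×1000 = (0.929447 − 1)×1000 = -70.553 permil
δ_B = (0.0110077/0.0112370 − 1)×1000 = (0.979594 − 1)×1000 = -20.406 permil
f_A = (δ_mix − δ_B)/(δ_A − δ_B) = (-58.5 − (-20.406))/(-70.553 − (-20.406))
f_A = -38.094 / -50.147 = 0.7597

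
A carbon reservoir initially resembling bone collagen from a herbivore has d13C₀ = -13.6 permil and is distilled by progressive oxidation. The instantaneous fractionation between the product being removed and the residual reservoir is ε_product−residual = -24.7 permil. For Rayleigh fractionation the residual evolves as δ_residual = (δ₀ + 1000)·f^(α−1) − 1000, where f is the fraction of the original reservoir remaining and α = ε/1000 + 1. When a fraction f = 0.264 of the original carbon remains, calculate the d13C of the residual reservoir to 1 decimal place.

Rayleigh residual: δ_res = (δ₀ + 1000)·f^(α−1) − 1000
α = ε/1000 + 1 = 0.97530, so α − 1 = -0.02470
f^(α−1) = 0.264^(-0.02470) = 1.033443
δ_res = (-13.6 + 1000) × 1.033443 − 1000 = 1019.388 − 1000 = 19.39 permil

19.4 permil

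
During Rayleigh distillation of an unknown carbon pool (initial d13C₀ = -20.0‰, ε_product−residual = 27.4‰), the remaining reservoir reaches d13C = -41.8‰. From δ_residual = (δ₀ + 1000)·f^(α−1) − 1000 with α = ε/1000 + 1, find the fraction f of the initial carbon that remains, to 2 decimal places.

α − 1 = ε/1000 = 0.0274
(δ_res + 1000)/(δ₀ + 1000) = (-41.8 + 1000)/(-20.0 + 1000) = 958.2/980.0 = 0.977755
f = 0.977755^(1/0.0274) = exp(ln(0.977755)/0.0274) = exp(-0.02250/0.0274)
f = exp(-0.8210) = 0.4400

0.44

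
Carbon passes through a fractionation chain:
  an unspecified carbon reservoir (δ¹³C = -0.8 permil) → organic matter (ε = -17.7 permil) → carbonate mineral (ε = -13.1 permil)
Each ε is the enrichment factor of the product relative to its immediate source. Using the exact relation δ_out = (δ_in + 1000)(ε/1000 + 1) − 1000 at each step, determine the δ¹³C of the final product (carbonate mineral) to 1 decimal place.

step 1: δ = (-0.80 + 1000)·(-17.7/1000 + 1) − 1000 = -18.49 permil
step 2: δ = (-18.49 + 1000)·(-13.1/1000 + 1) − 1000 = -31.34 permil

-31.3 permil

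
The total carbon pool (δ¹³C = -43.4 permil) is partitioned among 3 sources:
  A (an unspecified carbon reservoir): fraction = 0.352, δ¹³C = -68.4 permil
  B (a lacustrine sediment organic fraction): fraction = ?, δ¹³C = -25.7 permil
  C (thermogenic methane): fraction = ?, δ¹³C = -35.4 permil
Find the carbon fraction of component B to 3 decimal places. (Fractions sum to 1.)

0.373

Let f_B and f_C be the unknown fractions; fractions sum to 1 so f_B + f_C = 0.648.
Mass balance: Σ fᵢ·δᵢ = δ_bulk ⇒ f_B·(-25.7) + f_C·(-35.4) = -43.4 − (-24.077) = -19.323
Substitute f_C = 0.648 − f_B:
f_B·(-25.7 − -35.4) = -19.323 − 0.648×(-35.4) = 3.616
f_B = 3.616 / 9.7 = 0.3728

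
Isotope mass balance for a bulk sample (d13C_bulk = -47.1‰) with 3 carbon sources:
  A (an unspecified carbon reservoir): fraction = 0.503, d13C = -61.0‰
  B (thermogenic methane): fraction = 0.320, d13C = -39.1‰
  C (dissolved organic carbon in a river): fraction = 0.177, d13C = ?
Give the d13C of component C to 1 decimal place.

Isotope mass balance: δ_bulk = Σ fᵢ·δᵢ.
-47.1 = 0.503×(-61.0) + 0.320×(-39.1) + 0.177×δ_C
0.177·δ_C = -47.1 − (-43.195) = -3.905
δ_C = -3.905 / 0.177 = -22.06‰

-22.1‰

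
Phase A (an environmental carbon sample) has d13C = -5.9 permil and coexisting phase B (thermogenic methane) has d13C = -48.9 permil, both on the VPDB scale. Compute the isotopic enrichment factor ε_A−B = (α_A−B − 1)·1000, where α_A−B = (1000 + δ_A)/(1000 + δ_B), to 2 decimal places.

α_A−B = (1000 + -5.9) / (1000 + -48.9) = 994.1 / 951.1 = 1.045211
ε_A−B = (1.045211 − 1) × 1000 = 45.211 permil
(The approximation ε ≈ δ_A − δ_B would give 43.0 permil.)

45.21 permil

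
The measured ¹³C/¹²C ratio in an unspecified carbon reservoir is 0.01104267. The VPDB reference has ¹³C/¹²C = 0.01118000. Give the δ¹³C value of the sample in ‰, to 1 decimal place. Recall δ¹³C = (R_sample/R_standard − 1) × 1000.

δ¹³C = (R_sample / R_standard − 1) × 1000
R_sample / R_standard = 0.01104267 / 0.01118000 = 0.987716
δ¹³C = (0.987716 − 1) × 1000 = -12.28‰

-12.3‰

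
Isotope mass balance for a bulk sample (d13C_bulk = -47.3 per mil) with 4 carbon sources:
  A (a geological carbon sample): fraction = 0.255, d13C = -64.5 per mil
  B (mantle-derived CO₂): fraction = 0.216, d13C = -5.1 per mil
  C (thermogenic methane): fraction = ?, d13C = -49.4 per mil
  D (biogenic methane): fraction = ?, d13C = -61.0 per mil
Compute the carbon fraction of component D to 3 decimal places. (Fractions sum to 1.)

Let f_D and f_C be the unknown fractions; fractions sum to 1 so f_D + f_C = 0.529.
Mass balance: Σ fᵢ·δᵢ = δ_bulk ⇒ f_D·(-61.0) + f_C·(-49.4) = -47.3 − (-17.549) = -29.751
Substitute f_C = 0.529 − f_D:
f_D·(-61.0 − -49.4) = -29.751 − 0.529×(-49.4) = -3.618
f_D = -3.618 / -11.6 = 0.3119

0.312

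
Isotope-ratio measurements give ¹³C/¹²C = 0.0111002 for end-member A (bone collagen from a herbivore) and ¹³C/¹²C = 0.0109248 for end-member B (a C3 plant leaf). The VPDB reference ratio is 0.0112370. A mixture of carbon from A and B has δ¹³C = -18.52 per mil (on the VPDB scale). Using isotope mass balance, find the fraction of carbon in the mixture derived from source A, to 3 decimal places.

0.593

δ_A = (0.0111002/0.0112370 − 1)×1000 = (0.987826 − 1)×1000 = -12.174 per mil
δ_B = (0.0109248/0.0112370 − 1)×1000 = (0.972217 − 1)×1000 = -27.783 per mil
f_A = (δ_mix − δ_B)/(δ_A − δ_B) = (-18.52 − (-27.783))/(-12.174 − (-27.783))
f_A = 9.263 / 15.609 = 0.5934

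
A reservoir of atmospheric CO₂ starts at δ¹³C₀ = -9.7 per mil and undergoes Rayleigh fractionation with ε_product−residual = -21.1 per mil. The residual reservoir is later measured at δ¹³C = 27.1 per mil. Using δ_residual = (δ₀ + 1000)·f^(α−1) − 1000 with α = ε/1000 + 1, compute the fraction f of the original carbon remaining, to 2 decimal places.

0.18

α − 1 = ε/1000 = -0.0211
(δ_res + 1000)/(δ₀ + 1000) = (27.1 + 1000)/(-9.7 + 1000) = 1027.1/990.3 = 1.037160
f = 1.037160^(1/-0.0211) = exp(ln(1.037160)/-0.0211) = exp(0.03649/-0.0211)
f = exp(-1.7292) = 0.1774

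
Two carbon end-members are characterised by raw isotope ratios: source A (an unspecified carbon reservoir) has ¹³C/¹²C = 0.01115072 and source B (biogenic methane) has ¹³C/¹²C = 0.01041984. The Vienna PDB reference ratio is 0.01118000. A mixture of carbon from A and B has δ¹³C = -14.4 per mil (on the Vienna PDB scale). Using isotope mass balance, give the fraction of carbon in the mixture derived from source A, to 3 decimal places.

0.820

δ_A = (0.01115072/0.01118000 − 1)×1000 = (0.997381 − 1)×1000 = -2.619 per mil
δ_B = (0.01041984/0.01118000 − 1)×1000 = (0.932007 − 1)×1000 = -67.993 per mil
f_A = (δ_mix − δ_B)/(δ_A − δ_B) = (-14.4 − (-67.993))/(-2.619 − (-67.993))
f_A = 53.593 / 65.374 = 0.8198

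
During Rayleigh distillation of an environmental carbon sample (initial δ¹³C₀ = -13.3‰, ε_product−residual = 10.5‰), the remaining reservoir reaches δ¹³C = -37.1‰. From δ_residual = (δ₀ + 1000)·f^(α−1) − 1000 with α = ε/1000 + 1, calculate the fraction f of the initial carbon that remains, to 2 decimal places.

0.10

α − 1 = ε/1000 = 0.0105
(δ_res + 1000)/(δ₀ + 1000) = (-37.1 + 1000)/(-13.3 + 1000) = 962.9/986.7 = 0.975879
f = 0.975879^(1/0.0105) = exp(ln(0.975879)/0.0105) = exp(-0.02442/0.0105)
f = exp(-2.3254) = 0.0977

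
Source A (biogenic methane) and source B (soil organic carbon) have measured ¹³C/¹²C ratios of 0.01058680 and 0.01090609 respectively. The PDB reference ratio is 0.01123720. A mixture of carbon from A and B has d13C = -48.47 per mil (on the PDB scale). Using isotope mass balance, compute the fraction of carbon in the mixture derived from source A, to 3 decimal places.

0.669

δ_A = (0.01058680/0.01123720 − 1)×1000 = (0.942121 − 1)×1000 = -57.879 per mil
δ_B = (0.01090609/0.01123720 − 1)×1000 = (0.970534 − 1)×1000 = -29.466 per mil
f_A = (δ_mix − δ_B)/(δ_A − δ_B) = (-48.47 − (-29.466))/(-57.879 − (-29.466))
f_A = -19.004 / -28.414 = 0.6688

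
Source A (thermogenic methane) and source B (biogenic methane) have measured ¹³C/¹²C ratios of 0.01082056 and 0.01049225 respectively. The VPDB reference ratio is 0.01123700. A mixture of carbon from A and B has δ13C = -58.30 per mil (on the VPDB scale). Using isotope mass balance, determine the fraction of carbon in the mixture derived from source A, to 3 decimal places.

0.273

δ_A = (0.01082056/0.01123700 − 1)×1000 = (0.962940 − 1)×1000 = -37.060 per mil
δ_B = (0.01049225/0.01123700 − 1)×1000 = (0.933723 − 1)×1000 = -66.277 per mil
f_A = (δ_mix − δ_B)/(δ_A − δ_B) = (-58.30 − (-66.277))/(-37.060 − (-66.277))
f_A = 7.977 / 29.217 = 0.2730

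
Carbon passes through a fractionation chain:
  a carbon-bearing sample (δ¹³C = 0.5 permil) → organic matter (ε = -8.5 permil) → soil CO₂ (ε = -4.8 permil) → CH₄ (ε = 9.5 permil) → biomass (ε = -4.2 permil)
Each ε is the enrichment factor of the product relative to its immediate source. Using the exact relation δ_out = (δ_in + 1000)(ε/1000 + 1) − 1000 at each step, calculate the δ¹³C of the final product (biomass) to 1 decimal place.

step 1: δ = (0.50 + 1000)·(-8.5/1000 + 1) − 1000 = -8.00 permil
step 2: δ = (-8.00 + 1000)·(-4.8/1000 + 1) − 1000 = -12.77 permil
step 3: δ = (-12.77 + 1000)·(9.5/1000 + 1) − 1000 = -3.39 permil
step 4: δ = (-3.39 + 1000)·(-4.2/1000 + 1) − 1000 = -7.57 permil

-7.6 permil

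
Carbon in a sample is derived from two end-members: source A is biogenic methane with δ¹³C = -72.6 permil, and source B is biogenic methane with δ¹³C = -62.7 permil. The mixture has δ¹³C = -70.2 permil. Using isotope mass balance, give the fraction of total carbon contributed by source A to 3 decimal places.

0.758

δ_mix = f_A·δ_A + (1 − f_A)·δ_B  ⇒  f_A = (δ_mix − δ_B)/(δ_A − δ_B)
f_A = (-70.2 − (-62.7)) / (-72.6 − (-62.7))
f_A = -7.5 / -9.9 = 0.7576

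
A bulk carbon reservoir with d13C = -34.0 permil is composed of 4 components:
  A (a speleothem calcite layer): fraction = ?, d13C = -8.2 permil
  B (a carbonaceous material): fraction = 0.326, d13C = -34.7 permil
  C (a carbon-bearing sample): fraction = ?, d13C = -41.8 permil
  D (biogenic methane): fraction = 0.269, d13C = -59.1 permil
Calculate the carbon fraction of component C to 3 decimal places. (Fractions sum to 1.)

0.103

Let f_C and f_A be the unknown fractions; fractions sum to 1 so f_C + f_A = 0.405.
Mass balance: Σ fᵢ·δᵢ = δ_bulk ⇒ f_C·(-41.8) + f_A·(-8.2) = -34.0 − (-27.210) = -6.790
Substitute f_A = 0.405 − f_C:
f_C·(-41.8 − -8.2) = -6.790 − 0.405×(-8.2) = -3.469
f_C = -3.469 / -33.6 = 0.1032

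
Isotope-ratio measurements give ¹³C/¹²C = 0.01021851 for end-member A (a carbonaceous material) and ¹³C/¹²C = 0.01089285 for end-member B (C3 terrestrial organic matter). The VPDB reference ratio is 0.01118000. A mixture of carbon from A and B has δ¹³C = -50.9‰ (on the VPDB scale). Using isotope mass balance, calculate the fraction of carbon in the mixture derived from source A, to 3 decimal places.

δ_A = (0.01021851/0.01118000 − 1)×1000 = (0.913999 − 1)×1000 = -86.001‰
δ_B = (0.01089285/0.01118000 − 1)×1000 = (0.974316 − 1)×1000 = -25.684‰
f_A = (δ_mix − δ_B)/(δ_A − δ_B) = (-50.9 − (-25.684))/(-86.001 − (-25.684))
f_A = -25.216 / -60.317 = 0.4181

0.418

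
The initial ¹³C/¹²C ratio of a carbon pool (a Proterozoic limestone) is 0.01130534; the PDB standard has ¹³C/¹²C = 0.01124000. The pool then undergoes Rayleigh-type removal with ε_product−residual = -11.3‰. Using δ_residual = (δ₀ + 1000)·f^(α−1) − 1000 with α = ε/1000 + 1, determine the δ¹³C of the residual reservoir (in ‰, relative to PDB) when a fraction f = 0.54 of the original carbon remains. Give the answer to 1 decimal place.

δ₀ = (0.01130534/0.01124000 − 1)×1000 = (1.005813 − 1)×1000 = 5.813‰
α − 1 = ε/1000 = -0.0113
f^(α−1) = 0.54^(-0.0113) = 1.006987
δ_res = (5.813 + 1000) × 1.006987 − 1000 = 1012.841 − 1000 = 12.84‰

12.8‰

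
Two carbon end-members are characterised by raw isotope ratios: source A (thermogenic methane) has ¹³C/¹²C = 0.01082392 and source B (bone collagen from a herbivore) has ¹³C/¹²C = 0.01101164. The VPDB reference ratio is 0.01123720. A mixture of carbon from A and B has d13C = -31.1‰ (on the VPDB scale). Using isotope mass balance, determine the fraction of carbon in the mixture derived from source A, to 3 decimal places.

0.660

δ_A = (0.01082392/0.01123720 − 1)×1000 = (0.963222 − 1)×1000 = -36.778‰
δ_B = (0.01101164/0.01123720 − 1)×1000 = (0.979927 − 1)×1000 = -20.073‰
f_A = (δ_mix − δ_B)/(δ_A − δ_B) = (-31.1 − (-20.073))/(-36.778 − (-20.073))
f_A = -11.027 / -16.705 = 0.6601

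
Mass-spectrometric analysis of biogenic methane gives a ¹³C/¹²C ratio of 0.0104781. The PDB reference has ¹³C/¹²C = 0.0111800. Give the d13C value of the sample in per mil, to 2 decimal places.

-62.78 per mil

d13C = (R_sample / R_standard − 1) × 1000
R_sample / R_standard = 0.0104781 / 0.0111800 = 0.937218
d13C = (0.937218 − 1) × 1000 = -62.782 per mil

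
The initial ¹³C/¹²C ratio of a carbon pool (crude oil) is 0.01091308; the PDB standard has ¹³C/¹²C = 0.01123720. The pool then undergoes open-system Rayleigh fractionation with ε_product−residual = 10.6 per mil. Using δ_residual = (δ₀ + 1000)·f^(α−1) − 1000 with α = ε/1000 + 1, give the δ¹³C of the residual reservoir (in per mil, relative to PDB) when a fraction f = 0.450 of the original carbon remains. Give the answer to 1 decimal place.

-37.0 per mil

δ₀ = (0.01091308/0.01123720 − 1)×1000 = (0.971157 − 1)×1000 = -28.843 per mil
α − 1 = ε/1000 = 0.0106
f^(α−1) = 0.450^(0.0106) = 0.991572
δ_res = (-28.843 + 1000) × 0.991572 − 1000 = 962.971 − 1000 = -37.03 per mil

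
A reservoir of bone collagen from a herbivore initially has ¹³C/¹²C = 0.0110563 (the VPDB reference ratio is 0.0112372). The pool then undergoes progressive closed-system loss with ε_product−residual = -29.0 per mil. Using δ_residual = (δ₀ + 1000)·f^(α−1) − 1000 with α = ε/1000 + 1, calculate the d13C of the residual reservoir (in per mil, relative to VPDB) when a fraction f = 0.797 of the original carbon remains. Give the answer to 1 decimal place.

δ₀ = (0.0110563/0.0112372 − 1)×1000 = (0.983902 − 1)×1000 = -16.098 per mil
α − 1 = ε/1000 = -0.0290
f^(α−1) = 0.797^(-0.0290) = 1.006602
δ_res = (-16.098 + 1000) × 1.006602 − 1000 = 990.397 − 1000 = -9.60 per mil

-9.6 per mil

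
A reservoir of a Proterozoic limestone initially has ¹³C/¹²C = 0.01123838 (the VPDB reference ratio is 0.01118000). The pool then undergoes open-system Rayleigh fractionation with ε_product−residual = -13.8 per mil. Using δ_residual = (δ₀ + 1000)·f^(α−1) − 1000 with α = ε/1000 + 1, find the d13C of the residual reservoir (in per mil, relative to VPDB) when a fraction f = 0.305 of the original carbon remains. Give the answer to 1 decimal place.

δ₀ = (0.01123838/0.01118000 − 1)×1000 = (1.005222 − 1)×1000 = 5.222 per mil
α − 1 = ε/1000 = -0.0138
f^(α−1) = 0.305^(-0.0138) = 1.016522
δ_res = (5.222 + 1000) × 1.016522 − 1000 = 1021.830 − 1000 = 21.83 per mil

21.8 per mil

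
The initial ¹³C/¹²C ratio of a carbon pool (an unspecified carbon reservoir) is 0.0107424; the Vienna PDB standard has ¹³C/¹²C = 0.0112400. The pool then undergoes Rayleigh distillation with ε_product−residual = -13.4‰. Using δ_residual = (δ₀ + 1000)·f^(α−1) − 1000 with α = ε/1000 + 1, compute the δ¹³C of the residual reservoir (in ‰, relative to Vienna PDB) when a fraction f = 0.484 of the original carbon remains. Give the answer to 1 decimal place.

δ₀ = (0.0107424/0.0112400 − 1)×1000 = (0.955730 − 1)×1000 = -44.270‰
α − 1 = ε/1000 = -0.0134
f^(α−1) = 0.484^(-0.0134) = 1.009771
δ_res = (-44.270 + 1000) × 1.009771 − 1000 = 965.068 − 1000 = -34.93‰

-34.9‰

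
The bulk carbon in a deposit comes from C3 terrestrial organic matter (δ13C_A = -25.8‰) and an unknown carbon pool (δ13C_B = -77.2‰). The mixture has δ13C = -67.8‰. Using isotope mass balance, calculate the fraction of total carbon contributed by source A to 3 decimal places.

0.183

δ_mix = f_A·δ_A + (1 − f_A)·δ_B  ⇒  f_A = (δ_mix − δ_B)/(δ_A − δ_B)
f_A = (-67.8 − (-77.2)) / (-25.8 − (-77.2))
f_A = 9.4 / 51.4 = 0.1829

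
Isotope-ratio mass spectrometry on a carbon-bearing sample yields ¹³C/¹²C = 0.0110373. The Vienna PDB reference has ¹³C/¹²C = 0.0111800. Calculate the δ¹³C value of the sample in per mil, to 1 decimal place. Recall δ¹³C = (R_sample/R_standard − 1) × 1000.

-12.8 per mil

δ¹³C = (R_sample / R_standard − 1) × 1000
R_sample / R_standard = 0.0110373 / 0.0111800 = 0.987236
δ¹³C = (0.987236 − 1) × 1000 = -12.76 per mil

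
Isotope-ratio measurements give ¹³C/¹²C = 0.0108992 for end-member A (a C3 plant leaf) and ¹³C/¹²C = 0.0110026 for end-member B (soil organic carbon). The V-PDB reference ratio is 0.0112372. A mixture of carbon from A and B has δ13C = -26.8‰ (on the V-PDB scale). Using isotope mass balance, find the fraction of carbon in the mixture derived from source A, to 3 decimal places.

δ_A = (0.0108992/0.0112372 − 1)×1000 = (0.969921 − 1)×1000 = -30.079‰
δ_B = (0.0110026/0.0112372 − 1)×1000 = (0.979123 − 1)×1000 = -20.877‰
f_A = (δ_mix − δ_B)/(δ_A − δ_B) = (-26.8 − (-20.877))/(-30.079 − (-20.877))
f_A = -5.923 / -9.202 = 0.6437

0.644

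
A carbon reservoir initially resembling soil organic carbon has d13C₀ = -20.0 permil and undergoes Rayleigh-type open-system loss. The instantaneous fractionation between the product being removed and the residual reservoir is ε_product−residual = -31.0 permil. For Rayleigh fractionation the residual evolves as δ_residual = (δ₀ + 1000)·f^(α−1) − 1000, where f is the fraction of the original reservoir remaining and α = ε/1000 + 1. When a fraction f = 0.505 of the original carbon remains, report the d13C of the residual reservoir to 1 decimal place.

Rayleigh residual: δ_res = (δ₀ + 1000)·f^(α−1) − 1000
α = ε/1000 + 1 = 0.96900, so α − 1 = -0.03100
f^(α−1) = 0.505^(-0.03100) = 1.021405
δ_res = (-20.0 + 1000) × 1.021405 − 1000 = 1000.977 − 1000 = 0.98 permil

1.0 permil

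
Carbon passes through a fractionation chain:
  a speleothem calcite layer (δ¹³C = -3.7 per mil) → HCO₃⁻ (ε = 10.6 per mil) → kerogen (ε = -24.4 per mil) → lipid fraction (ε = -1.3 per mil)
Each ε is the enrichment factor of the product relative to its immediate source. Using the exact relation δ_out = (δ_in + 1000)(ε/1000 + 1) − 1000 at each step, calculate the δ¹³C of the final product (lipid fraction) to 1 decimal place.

-19.0 per mil

step 1: δ = (-3.70 + 1000)·(10.6/1000 + 1) − 1000 = 6.86 per mil
step 2: δ = (6.86 + 1000)·(-24.4/1000 + 1) − 1000 = -17.71 per mil
step 3: δ = (-17.71 + 1000)·(-1.3/1000 + 1) − 1000 = -18.98 per mil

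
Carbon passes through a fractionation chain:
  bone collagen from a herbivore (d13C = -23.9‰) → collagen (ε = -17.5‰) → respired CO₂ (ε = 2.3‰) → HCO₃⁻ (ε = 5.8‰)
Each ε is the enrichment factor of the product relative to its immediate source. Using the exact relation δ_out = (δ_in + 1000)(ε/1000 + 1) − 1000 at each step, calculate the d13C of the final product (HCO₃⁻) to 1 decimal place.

-33.2‰

step 1: δ = (-23.90 + 1000)·(-17.5/1000 + 1) − 1000 = -40.98‰
step 2: δ = (-40.98 + 1000)·(2.3/1000 + 1) − 1000 = -38.78‰
step 3: δ = (-38.78 + 1000)·(5.8/1000 + 1) − 1000 = -33.20‰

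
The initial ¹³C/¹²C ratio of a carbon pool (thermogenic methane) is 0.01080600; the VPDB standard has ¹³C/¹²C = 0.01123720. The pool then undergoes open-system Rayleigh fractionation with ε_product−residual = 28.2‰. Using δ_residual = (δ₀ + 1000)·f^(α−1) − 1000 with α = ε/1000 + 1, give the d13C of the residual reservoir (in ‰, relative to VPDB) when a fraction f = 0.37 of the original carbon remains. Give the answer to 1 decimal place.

-65.0‰

δ₀ = (0.01080600/0.01123720 − 1)×1000 = (0.961627 − 1)×1000 = -38.373‰
α − 1 = ε/1000 = 0.0282
f^(α−1) = 0.37^(0.0282) = 0.972352
δ_res = (-38.373 + 1000) × 0.972352 − 1000 = 935.040 − 1000 = -64.96‰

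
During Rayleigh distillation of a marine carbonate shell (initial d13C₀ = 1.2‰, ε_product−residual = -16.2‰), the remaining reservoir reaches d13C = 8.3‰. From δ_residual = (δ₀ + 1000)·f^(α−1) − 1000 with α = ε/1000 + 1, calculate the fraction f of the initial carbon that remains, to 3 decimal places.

α − 1 = ε/1000 = -0.0162
(δ_res + 1000)/(δ₀ + 1000) = (8.3 + 1000)/(1.2 + 1000) = 1008.3/1001.2 = 1.007091
f = 1.007091^(1/-0.0162) = exp(ln(1.007091)/-0.0162) = exp(0.00707/-0.0162)
f = exp(-0.4362) = 0.6465

0.646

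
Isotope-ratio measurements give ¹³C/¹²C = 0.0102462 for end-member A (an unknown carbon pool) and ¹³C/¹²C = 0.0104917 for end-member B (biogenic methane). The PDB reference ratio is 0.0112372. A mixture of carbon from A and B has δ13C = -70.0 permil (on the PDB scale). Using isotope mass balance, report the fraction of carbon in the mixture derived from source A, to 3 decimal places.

0.167

δ_A = (0.0102462/0.0112372 − 1)×1000 = (0.911811 − 1)×1000 = -88.189 permil
δ_B = (0.0104917/0.0112372 − 1)×1000 = (0.933658 − 1)×1000 = -66.342 permil
f_A = (δ_mix − δ_B)/(δ_A − δ_B) = (-70.0 − (-66.342))/(-88.189 − (-66.342))
f_A = -3.658 / -21.847 = 0.1674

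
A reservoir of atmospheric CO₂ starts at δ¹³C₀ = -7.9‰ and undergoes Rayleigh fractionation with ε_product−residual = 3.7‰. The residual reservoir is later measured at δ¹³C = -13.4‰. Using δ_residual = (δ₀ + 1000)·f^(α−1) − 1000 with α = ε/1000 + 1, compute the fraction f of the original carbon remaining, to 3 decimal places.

0.223

α − 1 = ε/1000 = 0.0037
(δ_res + 1000)/(δ₀ + 1000) = (-13.4 + 1000)/(-7.9 + 1000) = 986.6/992.1 = 0.994456
f = 0.994456^(1/0.0037) = exp(ln(0.994456)/0.0037) = exp(-0.00556/0.0037)
f = exp(-1.5025) = 0.2226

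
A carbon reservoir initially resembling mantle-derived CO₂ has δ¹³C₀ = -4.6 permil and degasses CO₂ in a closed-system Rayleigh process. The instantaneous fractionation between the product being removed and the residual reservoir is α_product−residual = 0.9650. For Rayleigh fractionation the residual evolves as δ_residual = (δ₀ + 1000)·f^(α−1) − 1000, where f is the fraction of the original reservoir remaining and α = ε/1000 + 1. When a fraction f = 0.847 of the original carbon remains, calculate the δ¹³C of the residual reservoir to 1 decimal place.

1.2 permil

Rayleigh residual: δ_res = (δ₀ + 1000)·f^(α−1) − 1000
α − 1 = -0.03500
f^(α−1) = 0.847^(-0.03500) = 1.005829
δ_res = (-4.6 + 1000) × 1.005829 − 1000 = 1001.202 − 1000 = 1.20 permil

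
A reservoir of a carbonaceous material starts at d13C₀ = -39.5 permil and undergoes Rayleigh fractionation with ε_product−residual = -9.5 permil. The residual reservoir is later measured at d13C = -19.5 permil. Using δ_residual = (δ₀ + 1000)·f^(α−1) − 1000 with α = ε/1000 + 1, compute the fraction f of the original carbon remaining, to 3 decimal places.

0.114

α − 1 = ε/1000 = -0.0095
(δ_res + 1000)/(δ₀ + 1000) = (-19.5 + 1000)/(-39.5 + 1000) = 980.5/960.5 = 1.020822
f = 1.020822^(1/-0.0095) = exp(ln(1.020822)/-0.0095) = exp(0.02061/-0.0095)
f = exp(-2.1693) = 0.1143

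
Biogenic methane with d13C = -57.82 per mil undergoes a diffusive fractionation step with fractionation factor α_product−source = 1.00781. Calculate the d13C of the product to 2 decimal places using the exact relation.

-50.46 per mil

δ_product = (δ_source + 1000)·α − 1000
δ_product = (-57.82 + 1000) × 1.00781 − 1000
δ_product = 949.538 − 1000 = -50.462 per mil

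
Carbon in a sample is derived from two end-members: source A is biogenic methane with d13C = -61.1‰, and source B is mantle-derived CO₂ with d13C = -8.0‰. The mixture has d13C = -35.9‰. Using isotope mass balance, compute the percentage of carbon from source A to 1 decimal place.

52.5%

δ_mix = f_A·δ_A + (1 − f_A)·δ_B  ⇒  f_A = (δ_mix − δ_B)/(δ_A − δ_B)
f_A = (-35.9 − (-8.0)) / (-61.1 − (-8.0))
f_A = -27.9 / -53.1 = 0.5254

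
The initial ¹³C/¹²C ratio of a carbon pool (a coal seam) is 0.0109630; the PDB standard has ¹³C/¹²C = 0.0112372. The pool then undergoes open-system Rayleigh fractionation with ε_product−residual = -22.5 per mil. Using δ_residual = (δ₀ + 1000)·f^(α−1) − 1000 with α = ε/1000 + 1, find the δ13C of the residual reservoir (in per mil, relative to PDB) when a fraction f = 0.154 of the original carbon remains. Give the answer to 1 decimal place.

δ₀ = (0.0109630/0.0112372 − 1)×1000 = (0.975599 − 1)×1000 = -24.401 per mil
α − 1 = ε/1000 = -0.0225
f^(α−1) = 0.154^(-0.0225) = 1.042992
δ_res = (-24.401 + 1000) × 1.042992 − 1000 = 1017.541 − 1000 = 17.54 per mil

17.5 per mil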